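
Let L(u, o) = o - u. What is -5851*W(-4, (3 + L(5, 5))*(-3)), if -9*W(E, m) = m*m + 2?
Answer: 485633/9 ≈ 53959.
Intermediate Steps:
W(E, m) = -2/9 - m²/9 (W(E, m) = -(m*m + 2)/9 = -(m² + 2)/9 = -(2 + m²)/9 = -2/9 - m²/9)
-5851*W(-4, (3 + L(5, 5))*(-3)) = -5851*(-2/9 - 9*(3 + (5 - 1*5))²/9) = -5851*(-2/9 - 9*(3 + (5 - 5))²/9) = -5851*(-2/9 - 9*(3 + 0)²/9) = -5851*(-2/9 - (3*(-3))²/9) = -5851*(-2/9 - ⅑*(-9)²) = -5851*(-2/9 - ⅑*81) = -5851*(-2/9 - 9) = -5851*(-83/9) = 485633/9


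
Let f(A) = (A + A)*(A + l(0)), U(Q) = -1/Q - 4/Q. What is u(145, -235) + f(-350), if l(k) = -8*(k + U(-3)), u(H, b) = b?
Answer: 762295/3 ≈ 2.5410e+5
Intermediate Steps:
U(Q) = -5/Q
l(k) = -40/3 - 8*k (l(k) = -8*(k - 5/(-3)) = -8*(k - 5*(-1/3)) = -8*(k + 5/3) = -8*(5/3 + k) = -40/3 - 8*k)
f(A) = 2*A*(-40/3 + A) (f(A) = (A + A)*(A + (-40/3 - 8*0)) = (2*A)*(A + (-40/3 + 0)) = (2*A)*(A - 40/3) = (2*A)*(-40/3 + A) = 2*A*(-40/3 + A))
u(145, -235) + f(-350) = -235 + (2/3)*(-350)*(-40 + 3*(-350)) = -235 + (2/3)*(-350)*(-40 - 1050) = -235 + (2/3)*(-350)*(-1090) = -235 + 763000/3 = 762295/3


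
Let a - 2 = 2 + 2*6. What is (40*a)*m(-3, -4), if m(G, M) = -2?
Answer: -1280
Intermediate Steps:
a = 16 (a = 2 + (2 + 2*6) = 2 + (2 + 12) = 2 + 14 = 16)
(40*a)*m(-3, -4) = (40*16)*(-2) = 640*(-2) = -1280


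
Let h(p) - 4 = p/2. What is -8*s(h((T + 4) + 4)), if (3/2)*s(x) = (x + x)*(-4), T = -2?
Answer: 896/3 ≈ 298.67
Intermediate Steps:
h(p) = 4 + p/2
s(x) = -16*x/3 (s(x) = 2*((x + x)*(-4))/3 = 2*((2*x)*(-4))/3 = 2*(-8*x)/3 = -16*x/3)
-8*s(h((T + 4) + 4)) = -(-128)*(4 + ((-2 + 4) + 4)/2)/3 = -(-128)*(4 + (2 + 4)/2)/3 = -(-128)*(4 + (½)*6)/3 = -(-128)*(4 + 3)/3 = -(-128)*7/3 = -8*(-112/3) = 896/3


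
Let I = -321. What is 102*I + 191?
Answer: -32551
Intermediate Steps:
102*I + 191 = 102*(-321) + 191 = -32742 + 191 = -32551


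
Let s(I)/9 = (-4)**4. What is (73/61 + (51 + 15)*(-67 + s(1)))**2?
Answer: 81112268875225/3721 ≈ 2.1799e+10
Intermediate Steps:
s(I) = 2304 (s(I) = 9*(-4)**4 = 9*256 = 2304)
(73/61 + (51 + 15)*(-67 + s(1)))**2 = (73/61 + (51 + 15)*(-67 + 2304))**2 = (73*(1/61) + 66*2237)**2 = (73/61 + 147642)**2 = (9006235/61)**2 = 81112268875225/3721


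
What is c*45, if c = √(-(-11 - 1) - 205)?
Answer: 45*I*√193 ≈ 625.16*I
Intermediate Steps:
c = I*√193 (c = √(-1*(-12) - 205) = √(12 - 205) = √(-193) = I*√193 ≈ 13.892*I)
c*45 = (I*√193)*45 = 45*I*√193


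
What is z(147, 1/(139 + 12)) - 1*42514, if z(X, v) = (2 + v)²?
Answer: -969269905/22801 ≈ -42510.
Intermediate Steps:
z(147, 1/(139 + 12)) - 1*42514 = (2 + 1/(139 + 12))² - 1*42514 = (2 + 1/151)² - 42514 = (303/151)² - 42514 = 91809/22801 - 42514 = -969269905/22801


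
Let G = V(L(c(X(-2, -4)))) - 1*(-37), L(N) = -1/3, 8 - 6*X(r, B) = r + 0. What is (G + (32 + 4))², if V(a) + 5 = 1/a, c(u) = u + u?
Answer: 4225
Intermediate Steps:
X(r, B) = 4/3 - r/6 (X(r, B) = 4/3 - (r + 0)/6 = 4/3 - r/6)
c(u) = 2*u
L(N) = -⅓ (L(N) = -1*⅓ = -⅓)
V(a) = -5 + 1/a
G = 29 (G = (-5 + 1/(-⅓)) - 1*(-37) = (-5 - 3) + 37 = -8 + 37 = 29)
(G + (32 + 4))² = (29 + (32 + 4))² = (29 + 36)² = 65² = 4225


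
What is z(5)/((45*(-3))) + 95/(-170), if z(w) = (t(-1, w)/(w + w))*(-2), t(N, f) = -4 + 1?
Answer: -4309/7650 ≈ -0.56327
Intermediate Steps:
t(N, f) = -3
z(w) = 3/w (z(w) = -3/(w + w)*(-2) = -3*1/(2*w)*(-2) = -3/(2*w)*(-2) = 3/w)
z(5)/((45*(-3))) + 95/(-170) = (3/5)/((45*(-3))) + 95/(-170) = (3*(⅕))/(-135) + 95*(-1/170) = (⅗)*(-1/135) - 19/34 = -1/225 - 19/34 = -4309/7650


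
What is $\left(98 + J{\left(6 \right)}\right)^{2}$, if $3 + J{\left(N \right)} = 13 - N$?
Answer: $10404$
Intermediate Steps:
$J{\left(N \right)} = 10 - N$ ($J{\left(N \right)} = -3 - \left(-13 + N\right) = 10 - N$)
$\left(98 + J{\left(6 \right)}\right)^{2} = \left(98 + \left(10 - 6\right)\right)^{2} = \left(98 + 4\right)^{2} = 102^{2} = 10404$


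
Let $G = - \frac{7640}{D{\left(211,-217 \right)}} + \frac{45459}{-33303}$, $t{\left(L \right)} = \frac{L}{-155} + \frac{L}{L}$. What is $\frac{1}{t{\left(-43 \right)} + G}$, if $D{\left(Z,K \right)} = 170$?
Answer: $- \frac{1720655}{77478977} \approx -0.022208$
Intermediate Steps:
$t{\left(L \right)} = 1 - \frac{L}{155}$ ($t{\left(L \right)} = L \left(- \frac{1}{155}\right) + 1 = - \frac{L}{155} + 1 = 1 - \frac{L}{155}$)
$G = - \frac{514045}{11101}$ ($G = - \frac{7640}{170} + \frac{45459}{-33303} = \left(-7640\right) \frac{1}{170} + 45459 \left(- \frac{1}{33303}\right) = - \frac{764}{17} - \frac{15153}{11101} = - \frac{514045}{11101} \approx -46.306$)
$\frac{1}{t{\left(-43 \right)} + G} = \frac{1}{\left(1 - - \frac{43}{155}\right) - \frac{514045}{11101}} = \frac{1}{\left(1 + \frac{43}{155}\right) - \frac{514045}{11101}} = \frac{1}{\frac{198}{155} - \frac{514045}{11101}} = \frac{1}{- \frac{77478977}{1720655}} = - \frac{1720655}{77478977}$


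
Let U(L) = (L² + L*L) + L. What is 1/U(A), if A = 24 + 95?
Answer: 1/28441 ≈ 3.5161e-5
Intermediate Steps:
A = 119
U(L) = L + 2*L² (U(L) = (L² + L²) + L = 2*L² + L = L + 2*L²)
1/U(A) = 1/(119*(1 + 2*119)) = 1/(119*(1 + 238)) = 1/(119*239) = 1/28441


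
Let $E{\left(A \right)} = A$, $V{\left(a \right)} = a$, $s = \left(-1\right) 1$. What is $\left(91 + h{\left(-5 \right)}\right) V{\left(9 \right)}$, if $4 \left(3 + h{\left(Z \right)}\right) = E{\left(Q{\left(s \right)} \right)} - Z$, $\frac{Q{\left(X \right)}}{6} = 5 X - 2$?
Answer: $\frac{2835}{4} \approx 708.75$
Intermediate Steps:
$s = -1$
$Q{\left(X \right)} = -12 + 30 X$ ($Q{\left(X \right)} = 6 \left(5 X - 2\right) = 6 \left(-2 + 5 X\right) = -12 + 30 X$)
$h{\left(Z \right)} = - \frac{27}{2} - \frac{Z}{4}$ ($h{\left(Z \right)} = -3 + \frac{\left(-12 + 30 \left(-1\right)\right) - Z}{4} = -3 + \frac{\left(-12 - 30\right) - Z}{4} = -3 + \frac{-42 - Z}{4} = -3 - \left(\frac{21}{2} + \frac{Z}{4}\right) = - \frac{27}{2} - \frac{Z}{4}$)
$\left(91 + h{\left(-5 \right)}\right) V{\left(9 \right)} = \left(91 - \frac{49}{4}\right) 9 = \frac{315}{4} \cdot 9 = \frac{2835}{4}$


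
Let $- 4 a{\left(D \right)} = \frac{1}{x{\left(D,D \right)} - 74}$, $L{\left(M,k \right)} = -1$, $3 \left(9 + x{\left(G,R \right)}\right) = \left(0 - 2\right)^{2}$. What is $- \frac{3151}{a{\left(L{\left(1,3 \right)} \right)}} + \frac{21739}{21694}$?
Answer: $- \frac{66990572903}{65082} \approx -1.0293 \cdot 10^{6}$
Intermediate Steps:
$x{\left(G,R \right)} = - \frac{23}{3}$ ($x{\left(G,R \right)} = -9 + \frac{\left(0 - 2\right)^{2}}{3} = -9 + \frac{\left(-2\right)^{2}}{3} = -9 + \frac{1}{3} \cdot 4 = -9 + \frac{4}{3} = - \frac{23}{3}$)
$a{\left(D \right)} = \frac{3}{980}$ ($a{\left(D \right)} = - \frac{1}{4 \left(- \frac{23}{3} - 74\right)} = - \frac{1}{4 \left(- \frac{245}{3}\right)} = \left(- \frac{1}{4}\right) \left(- \frac{3}{245}\right) = \frac{3}{980}$)
$- \frac{3151}{a{\left(L{\left(1,3 \right)} \right)}} + \frac{21739}{21694} = - \frac{3151}{\frac{3}{980}} + \frac{21739}{21694} = \left(-3151\right) \frac{980}{3} + 21739 \cdot \frac{1}{21694} = - \frac{3087980}{3} + \frac{21739}{21694} = - \frac{66990572903}{65082}$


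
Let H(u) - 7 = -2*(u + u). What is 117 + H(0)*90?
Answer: 747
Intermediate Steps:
H(u) = 7 - 4*u (H(u) = 7 - 2*(u + u) = 7 - 4*u)
117 + H(0)*90 = 117 + (7 - 4*0)*90 = 117 + (7 + 0)*90 = 117 + 7*90 = 117 + 630 = 747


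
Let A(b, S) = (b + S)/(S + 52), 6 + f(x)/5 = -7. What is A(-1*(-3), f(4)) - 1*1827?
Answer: -23689/13 ≈ -1822.2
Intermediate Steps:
f(x) = -65 (f(x) = -30 + 5*(-7) = -30 - 35 = -65)
A(b, S) = (S + b)/(52 + S)
A(-1*(-3), f(4)) - 1*1827 = (-65 - 1*(-3))/(52 - 65) - 1*1827 = (-65 + 3)/(-13) - 1827 = -1/13*(-62) - 1827 = 62/13 - 1827 = -23689/13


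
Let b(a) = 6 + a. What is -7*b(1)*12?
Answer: -588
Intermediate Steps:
-7*b(1)*12 = -7*(6 + 1)*12 = -7*7*12 = -49*12 = -588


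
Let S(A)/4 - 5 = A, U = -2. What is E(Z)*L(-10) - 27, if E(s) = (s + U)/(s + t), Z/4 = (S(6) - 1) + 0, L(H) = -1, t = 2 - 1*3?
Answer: -4787/171 ≈ -27.994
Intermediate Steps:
S(A) = 20 + 4*A
t = -1 (t = 2 - 3 = -1)
Z = 172 (Z = 4*(((20 + 4*6) - 1) + 0) = 4*(((20 + 24) - 1) + 0) = 4*((44 - 1) + 0) = 4*(43 + 0) = 4*43 = 172)
E(s) = (-2 + s)/(-1 + s) (E(s) = (s - 2)/(s - 1) = (-2 + s)/(-1 + s))
E(Z)*L(-10) - 27 = ((-2 + 172)/(-1 + 172))*(-1) - 27 = (170/171)*(-1) - 27 = -170/171 - 27 = -4787/171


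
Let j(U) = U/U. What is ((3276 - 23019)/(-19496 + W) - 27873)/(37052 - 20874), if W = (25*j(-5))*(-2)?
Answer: -544785915/316215188 ≈ -1.7228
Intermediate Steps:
j(U) = 1
W = -50 (W = (25*1)*(-2) = 25*(-2) = -50)
((3276 - 23019)/(-19496 + W) - 27873)/(37052 - 20874) = ((3276 - 23019)/(-19496 - 50) - 27873)/(37052 - 20874) = (-19743/(-19546) - 27873)/16178 = (-19743*(-1/19546) - 27873)*(1/16178) = (19743/19546 - 27873)*(1/16178) = -544785915/19546*1/16178 = -544785915/316215188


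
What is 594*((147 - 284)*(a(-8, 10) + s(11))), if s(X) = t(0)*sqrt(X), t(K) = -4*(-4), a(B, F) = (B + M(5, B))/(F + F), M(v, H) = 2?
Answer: 122067/5 - 1302048*sqrt(11) ≈ -4.2940e+6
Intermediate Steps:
a(B, F) = (2 + B)/(2*F) (a(B, F) = (B + 2)/(F + F) = (2 + B)/((2*F)) = (2 + B)*(1/(2*F)) = (2 + B)/(2*F))
t(K) = 16
s(X) = 16*sqrt(X)
594*((147 - 284)*(a(-8, 10) + s(11))) = 594*((147 - 284)*((1/2)*(2 - 8)/10 + 16*sqrt(11))) = 594*(-137*((1/2)*(1/10)*(-6) + 16*sqrt(11))) = 594*(-137*(-3/10 + 16*sqrt(11))) = 594*(411/10 - 2192*sqrt(11)) = 122067/5 - 1302048*sqrt(11)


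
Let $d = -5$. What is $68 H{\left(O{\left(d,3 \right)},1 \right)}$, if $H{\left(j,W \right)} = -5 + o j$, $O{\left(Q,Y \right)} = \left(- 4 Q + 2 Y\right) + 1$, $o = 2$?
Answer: $3332$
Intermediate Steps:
$O{\left(Q,Y \right)} = 1 - 4 Q + 2 Y$
$H{\left(j,W \right)} = -5 + 2 j$
$68 H{\left(O{\left(d,3 \right)},1 \right)} = 68 \left(-5 + 2 \left(1 - -20 + 2 \cdot 3\right)\right) = 68 \left(-5 + 2 \left(1 + 20 + 6\right)\right) = 68 \left(-5 + 2 \cdot 27\right) = 68 \left(-5 + 54\right) = 68 \cdot 49 = 3332$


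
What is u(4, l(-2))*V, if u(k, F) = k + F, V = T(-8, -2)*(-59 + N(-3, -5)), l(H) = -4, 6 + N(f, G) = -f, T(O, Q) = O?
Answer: 0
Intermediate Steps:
N(f, G) = -6 - f
V = 496 (V = -8*(-59 + (-6 - 1*(-3))) = -8*(-59 + (-6 + 3)) = -8*(-59 - 3) = -8*(-62) = 496)
u(k, F) = F + k
u(4, l(-2))*V = (-4 + 4)*496 = 0*496 = 0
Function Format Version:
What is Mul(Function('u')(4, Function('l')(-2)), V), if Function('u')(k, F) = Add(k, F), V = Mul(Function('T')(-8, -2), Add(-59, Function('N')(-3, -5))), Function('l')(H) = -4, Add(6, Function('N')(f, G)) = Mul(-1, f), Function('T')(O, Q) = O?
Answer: 0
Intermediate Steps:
Function('N')(f, G) = Add(-6, Mul(-1, f))
V = 496 (V = Mul(-8, Add(-59, Add(-6, Mul(-1, -3)))) = Mul(-8, Add(-59, Add(-6, 3))) = Mul(-8, Add(-59, -3)) = Mul(-8, -62) = 496)
Function('u')(k, F) = Add(F, k)
Mul(Function('u')(4, Function('l')(-2)), V) = Mul(Add(-4, 4), 496) = Mul(0, 496) = 0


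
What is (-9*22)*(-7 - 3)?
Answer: 1980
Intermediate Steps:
(-9*22)*(-7 - 3) = -198*(-10) = 1980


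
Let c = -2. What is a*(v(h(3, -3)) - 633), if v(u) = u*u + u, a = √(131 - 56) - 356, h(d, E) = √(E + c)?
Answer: 227128 - 3190*√3 - 356*I*√5 + 5*I*√15 ≈ 2.216e+5 - 776.68*I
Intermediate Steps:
h(d, E) = √(-2 + E) (h(d, E) = √(E - 2) = √(-2 + E))
a = -356 + 5*√3 (a = √75 - 356 = 5*√3 - 356 = -356 + 5*√3 ≈ -347.34)
v(u) = u + u² (v(u) = u² + u = u + u²)
a*(v(h(3, -3)) - 633) = (-356 + 5*√3)*(√(-2 - 3)*(1 + √(-2 - 3)) - 633) = (-356 + 5*√3)*(√(-5)*(1 + √(-5)) - 633) = (-356 + 5*√3)*((I*√5)*(1 + I*√5) - 633) = (-356 + 5*√3)*(I*√5*(1 + I*√5) - 633) = (-356 + 5*√3)*(-633 + I*√5*(1 + I*√5)) = (-633 + I*√5*(1 + I*√5))*(-356 + 5*√3)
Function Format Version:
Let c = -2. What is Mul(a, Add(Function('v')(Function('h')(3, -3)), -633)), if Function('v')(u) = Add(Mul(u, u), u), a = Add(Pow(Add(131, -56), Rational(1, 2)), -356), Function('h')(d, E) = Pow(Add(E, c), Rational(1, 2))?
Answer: Add(227128, Mul(-3190, Pow(3, Rational(1, 2))), Mul(-356, I, Pow(5, Rational(1, 2))), Mul(5, I, Pow(15, Rational(1, 2)))) ≈ Add(2.2160e+5, Mul(-776.68, I))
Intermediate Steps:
Function('h')(d, E) = Pow(Add(-2, E), Rational(1, 2)) (Function('h')(d, E) = Pow(Add(E, -2), Rational(1, 2)) = Pow(Add(-2, E), Rational(1, 2)))
a = Add(-356, Mul(5, Pow(3, Rational(1, 2)))) (a = Add(Pow(75, Rational(1, 2)), -356) = Add(Mul(5, Pow(3, Rational(1, 2))), -356) = Add(-356, Mul(5, Pow(3, Rational(1, 2)))) ≈ -347.34)
Function('v')(u) = Add(u, Pow(u, 2)) (Function('v')(u) = Add(Pow(u, 2), u) = Add(u, Pow(u, 2)))
Mul(a, Add(Function('v')(Function('h')(3, -3)), -633)) = Mul(Add(-356, Mul(5, Pow(3, Rational(1, 2)))), Add(Mul(Pow(Add(-2, -3), Rational(1, 2)), Add(1, Pow(Add(-2, -3), Rational(1, 2)))), -633)) = Mul(Add(-356, Mul(5, Pow(3, Rational(1, 2)))), Add(Mul(Pow(-5, Rational(1, 2)), Add(1, Pow(-5, Rational(1, 2)))), -633)) = Mul(Add(-356, Mul(5, Pow(3, Rational(1, 2)))), Add(Mul(Mul(I, Pow(5, Rational(1, 2))), Add(1, Mul(I, Pow(5, Rational(1, 2))))), -633)) = Mul(Add(-356, Mul(5, Pow(3, Rational(1, 2)))), Add(Mul(I, Pow(5, Rational(1, 2)), Add(1, Mul(I, Pow(5, Rational(1, 2))))), -633)) = Mul(Add(-356, Mul(5, Pow(3, Rational(1, 2)))), Add(-633, Mul(I, Pow(5, Rational(1, 2)), Add(1, Mul(I, Pow(5, Rational(1, 2))))))) = Mul(Add(-633, Mul(I, Pow(5, Rational(1, 2)), Add(1, Mul(I, Pow(5, Rational(1, 2)))))), Add(-356, Mul(5, Pow(3, Rational(1, 2)))))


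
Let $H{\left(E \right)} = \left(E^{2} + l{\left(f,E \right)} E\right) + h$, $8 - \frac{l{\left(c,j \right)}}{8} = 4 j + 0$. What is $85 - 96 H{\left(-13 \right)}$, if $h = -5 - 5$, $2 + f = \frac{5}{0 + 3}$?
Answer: $583861$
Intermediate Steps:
$f = - \frac{1}{3}$ ($f = -2 + \frac{5}{0 + 3} = -2 + \frac{5}{3} = - \frac{1}{3} \approx -0.33333$)
$l{\left(c,j \right)} = 64 - 32 j$ ($l{\left(c,j \right)} = 64 - 8 \left(4 j + 0\right) = 64 - 8 \cdot 4 j = 64 - 32 j$)
$h = -10$
$H{\left(E \right)} = -10 + E^{2} + E \left(64 - 32 E\right)$ ($H{\left(E \right)} = \left(E^{2} + \left(64 - 32 E\right) E\right) - 10 = \left(E^{2} + E \left(64 - 32 E\right)\right) - 10 = -10 + E^{2} + E \left(64 - 32 E\right)$)
$85 - 96 H{\left(-13 \right)} = 85 - 96 \left(-10 - 31 \left(-13\right)^{2} + 64 \left(-13\right)\right) = 85 - 96 \left(-10 - 5239 - 832\right) = 85 - -583776 = 85 + 583776 = 583861$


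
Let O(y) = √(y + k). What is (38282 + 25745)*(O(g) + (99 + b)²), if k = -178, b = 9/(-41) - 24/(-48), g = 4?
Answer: 4243445832787/6724 + 64027*I*√174 ≈ 6.3109e+8 + 8.4457e+5*I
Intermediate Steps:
b = 23/82 (b = 9*(-1/41) - 24*(-1/48) = -9/41 + ½ = 23/82 ≈ 0.28049)
O(y) = √(-178 + y) (O(y) = √(y - 178) = √(-178 + y))
(38282 + 25745)*(O(g) + (99 + b)²) = (38282 + 25745)*(√(-178 + 4) + (99 + 23/82)²) = 64027*(√(-174) + (8141/82)²) = 64027*(I*√174 + 66275881/6724) = 64027*(66275881/6724 + I*√174) = 4243445832787/6724 + 64027*I*√174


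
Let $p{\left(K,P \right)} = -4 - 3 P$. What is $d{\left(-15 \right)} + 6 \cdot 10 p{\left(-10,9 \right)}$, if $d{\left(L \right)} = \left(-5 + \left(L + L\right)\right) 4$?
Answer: $-2000$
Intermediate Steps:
$d{\left(L \right)} = -20 + 8 L$ ($d{\left(L \right)} = \left(-5 + 2 L\right) 4 = -20 + 8 L$)
$d{\left(-15 \right)} + 6 \cdot 10 p{\left(-10,9 \right)} = \left(-20 + 8 \left(-15\right)\right) + 6 \cdot 10 \left(-4 - 27\right) = \left(-20 - 120\right) + 60 \left(-4 - 27\right) = -140 + 60 \left(-31\right) = -140 - 1860 = -2000$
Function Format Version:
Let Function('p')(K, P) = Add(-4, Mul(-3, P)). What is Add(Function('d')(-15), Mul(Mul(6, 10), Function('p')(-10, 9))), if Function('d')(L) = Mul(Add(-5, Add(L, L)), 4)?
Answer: -2000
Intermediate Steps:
Function('d')(L) = Add(-20, Mul(8, L)) (Function('d')(L) = Mul(Add(-5, Mul(2, L)), 4) = Add(-20, Mul(8, L)))
Add(Function('d')(-15), Mul(Mul(6, 10), Function('p')(-10, 9))) = Add(Add(-20, Mul(8, -15)), Mul(Mul(6, 10), Add(-4, Mul(-3, 9)))) = Add(Add(-20, -120), Mul(60, Add(-4, -27))) = Add(-140, Mul(60, -31)) = Add(-140, -1860) = -2000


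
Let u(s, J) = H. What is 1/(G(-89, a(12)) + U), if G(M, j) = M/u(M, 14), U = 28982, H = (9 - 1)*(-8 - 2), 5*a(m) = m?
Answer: 80/2318649 ≈ 3.4503e-5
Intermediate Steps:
a(m) = m/5
H = -80 (H = 8*(-10) = -80)
u(s, J) = -80
G(M, j) = -M/80 (G(M, j) = M/(-80) = M*(-1/80) = -M/80)
1/(G(-89, a(12)) + U) = 1/(-1/80*(-89) + 28982) = 1/(89/80 + 28982) = 1/(2318649/80) = 80/2318649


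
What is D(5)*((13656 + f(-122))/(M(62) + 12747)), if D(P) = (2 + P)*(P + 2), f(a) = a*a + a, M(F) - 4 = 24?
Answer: 198926/1825 ≈ 109.00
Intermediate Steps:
M(F) = 28 (M(F) = 4 + 24 = 28)
f(a) = a + a**2 (f(a) = a**2 + a = a + a**2)
D(P) = (2 + P)**2 (D(P) = (2 + P)*(2 + P) = (2 + P)**2)
D(5)*((13656 + f(-122))/(M(62) + 12747)) = (2 + 5)**2*((13656 - 122*(1 - 122))/(28 + 12747)) = 7**2*((13656 - 122*(-121))/12775) = 49*((13656 + 14762)*(1/12775)) = 49*(28418*(1/12775)) = 49*(28418/12775) = 198926/1825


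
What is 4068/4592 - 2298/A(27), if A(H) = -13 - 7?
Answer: 664611/5740 ≈ 115.79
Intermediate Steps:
A(H) = -20
4068/4592 - 2298/A(27) = 4068/4592 - 2298/(-20) = 4068*(1/4592) - 2298*(-1/20) = 1017/1148 + 1149/10 = 664611/5740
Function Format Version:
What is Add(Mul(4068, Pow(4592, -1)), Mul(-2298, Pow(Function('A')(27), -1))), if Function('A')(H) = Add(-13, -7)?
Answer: Rational(664611, 5740) ≈ 115.79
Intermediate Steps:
Function('A')(H) = -20
Add(Mul(4068, Pow(4592, -1)), Mul(-2298, Pow(Function('A')(27), -1))) = Add(Mul(4068, Pow(4592, -1)), Mul(-2298, Pow(-20, -1))) = Add(Mul(4068, Rational(1, 4592)), Mul(-2298, Rational(-1, 20))) = Add(Rational(1017, 1148), Rational(1149, 10)) = Rational(664611, 5740)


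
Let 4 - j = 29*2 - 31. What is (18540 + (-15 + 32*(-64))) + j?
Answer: 16454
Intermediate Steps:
j = -23 (j = 4 - (29*2 - 31) = 4 - (58 - 31) = 4 - 1*27 = 4 - 27 = -23)
(18540 + (-15 + 32*(-64))) + j = (18540 + (-15 + 32*(-64))) - 23 = (18540 + (-15 - 2048)) - 23 = (18540 - 2063) - 23 = 16477 - 23 = 16454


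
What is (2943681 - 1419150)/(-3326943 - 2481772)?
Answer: -1524531/5808715 ≈ -0.26246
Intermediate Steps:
(2943681 - 1419150)/(-3326943 - 2481772) = 1524531/(-5808715) = 1524531*(-1/5808715) = -1524531/5808715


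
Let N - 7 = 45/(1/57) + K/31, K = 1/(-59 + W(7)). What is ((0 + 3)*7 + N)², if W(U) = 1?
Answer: 21736230057369/3232804 ≈ 6.7236e+6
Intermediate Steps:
K = -1/58 (K = 1/(-59 + 1) = 1/(-58) = -1/58 ≈ -0.017241)
N = 4624455/1798 (N = 7 + (45/(1/57) - 1/58/31) = 7 + (45/(1/57) - 1/58*1/31) = 7 + (45*57 - 1/1798) = 7 + (2565 - 1/1798) = 7 + 4611869/1798 = 4624455/1798 ≈ 2572.0)
((0 + 3)*7 + N)² = ((0 + 3)*7 + 4624455/1798)² = (3*7 + 4624455/1798)² = (21 + 4624455/1798)² = (4662213/1798)² = 21736230057369/3232804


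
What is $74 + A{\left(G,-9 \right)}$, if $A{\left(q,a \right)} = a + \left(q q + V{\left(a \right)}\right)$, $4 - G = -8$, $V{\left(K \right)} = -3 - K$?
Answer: $215$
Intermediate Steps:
$G = 12$ ($G = 4 - -8 = 4 + 8 = 12$)
$A{\left(q,a \right)} = -3 + q^{2}$ ($A{\left(q,a \right)} = a - \left(3 + a - q q\right) = a - \left(3 + a - q^{2}\right) = -3 + q^{2}$)
$74 + A{\left(G,-9 \right)} = 74 - \left(3 - 12^{2}\right) = 74 + \left(-3 + 144\right) = 74 + 141 = 215$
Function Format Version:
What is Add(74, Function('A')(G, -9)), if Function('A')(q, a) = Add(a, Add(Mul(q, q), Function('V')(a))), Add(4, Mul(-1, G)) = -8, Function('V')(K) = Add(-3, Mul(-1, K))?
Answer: 215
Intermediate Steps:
G = 12 (G = Add(4, Mul(-1, -8)) = Add(4, 8) = 12)
Function('A')(q, a) = Add(-3, Pow(q, 2)) (Function('A')(q, a) = Add(a, Add(Mul(q, q), Add(-3, Mul(-1, a)))) = Add(a, Add(Pow(q, 2), Add(-3, Mul(-1, a)))) = Add(a, Add(-3, Pow(q, 2), Mul(-1, a))) = Add(-3, Pow(q, 2)))
Add(74, Function('A')(G, -9)) = Add(74, Add(-3, Pow(12, 2))) = Add(74, Add(-3, 144)) = Add(74, 141) = 215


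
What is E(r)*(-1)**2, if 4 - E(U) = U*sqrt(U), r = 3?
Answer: 4 - 3*sqrt(3) ≈ -1.1962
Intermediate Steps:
E(U) = 4 - U**(3/2) (E(U) = 4 - U*sqrt(U) = 4 - U**(3/2))
E(r)*(-1)**2 = (4 - 3**(3/2))*(-1)**2 = (4 - 3*sqrt(3))*1 = 4 - 3*sqrt(3)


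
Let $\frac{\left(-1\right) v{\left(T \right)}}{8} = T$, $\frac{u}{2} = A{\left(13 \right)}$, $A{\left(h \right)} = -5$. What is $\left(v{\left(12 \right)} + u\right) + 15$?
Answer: $-91$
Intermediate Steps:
$u = -10$ ($u = 2 \left(-5\right) = -10$)
$v{\left(T \right)} = - 8 T$
$\left(v{\left(12 \right)} + u\right) + 15 = \left(\left(-8\right) 12 - 10\right) + 15 = \left(-96 - 10\right) + 15 = -106 + 15 = -91$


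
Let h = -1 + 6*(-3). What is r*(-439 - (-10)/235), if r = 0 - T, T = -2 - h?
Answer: 350727/47 ≈ 7462.3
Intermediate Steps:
h = -19 (h = -1 - 18 = -19)
T = 17 (T = -2 - 1*(-19) = -2 + 19 = 17)
r = -17 (r = 0 - 1*17 = 0 - 17 = -17)
r*(-439 - (-10)/235) = -17*(-439 - (-10)/235) = -17*(-439 - 1*(-2/47)) = -17*(-439 + 2/47) = -17*(-20631/47) = 350727/47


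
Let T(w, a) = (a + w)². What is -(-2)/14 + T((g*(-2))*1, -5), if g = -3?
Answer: 8/7 ≈ 1.1429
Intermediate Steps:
-(-2)/14 + T((g*(-2))*1, -5) = -(-2)/14 + (-5 - 3*(-2)*1)² = -(-2)/14 + (-5 + 6*1)² = -2*(-1/14) + (-5 + 6)² = ⅐ + 1² = ⅐ + 1 = 8/7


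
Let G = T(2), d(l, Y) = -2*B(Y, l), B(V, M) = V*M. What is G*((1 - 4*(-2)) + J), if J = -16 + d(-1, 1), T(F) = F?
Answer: -10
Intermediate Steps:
B(V, M) = M*V
d(l, Y) = -2*Y*l (d(l, Y) = -2*l*Y = -2*Y*l)
G = 2
J = -14 (J = -16 - 2*1*(-1) = -16 + 2 = -14)
G*((1 - 4*(-2)) + J) = 2*((1 - 4*(-2)) - 14) = 2*((1 + 8) - 14) = 2*(9 - 14) = 2*(-5) = -10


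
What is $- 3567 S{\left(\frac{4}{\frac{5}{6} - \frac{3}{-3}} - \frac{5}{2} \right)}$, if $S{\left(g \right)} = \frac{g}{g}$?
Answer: $-3567$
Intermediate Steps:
$S{\left(g \right)} = 1$
$- 3567 S{\left(\frac{4}{\frac{5}{6} - \frac{3}{-3}} - \frac{5}{2} \right)} = \left(-3567\right) 1 = -3567$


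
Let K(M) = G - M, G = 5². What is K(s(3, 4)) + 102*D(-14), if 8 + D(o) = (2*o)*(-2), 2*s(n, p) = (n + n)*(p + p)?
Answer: 4897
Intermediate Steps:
s(n, p) = 2*n*p (s(n, p) = ((n + n)*(p + p))/2 = ((2*n)*(2*p))/2 = (4*n*p)/2 = 2*n*p)
D(o) = -8 - 4*o (D(o) = -8 + (2*o)*(-2) = -8 - 4*o)
G = 25
K(M) = 25 - M
K(s(3, 4)) + 102*D(-14) = (25 - 2*3*4) + 102*(-8 - 4*(-14)) = (25 - 1*24) + 102*(-8 + 56) = (25 - 24) + 102*48 = 1 + 4896 = 4897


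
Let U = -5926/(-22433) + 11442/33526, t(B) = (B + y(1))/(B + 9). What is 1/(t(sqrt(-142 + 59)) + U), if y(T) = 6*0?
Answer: 8592697710093975413/11483514676565339847 - 141409374977495641*I*sqrt(83)/3827838225521779949 ≈ 0.74826 - 0.33656*I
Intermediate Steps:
y(T) = 0
t(B) = B/(9 + B) (t(B) = (B + 0)/(B + 9) = B/(9 + B))
U = 227676731/376044379 (U = -5926*(-1/22433) + 11442*(1/33526) = 5926/22433 + 5721/16763 = 227676731/376044379 ≈ 0.60545)
1/(t(sqrt(-142 + 59)) + U) = 1/(sqrt(-142 + 59)/(9 + sqrt(-142 + 59)) + 227676731/376044379) = 1/(sqrt(-83)/(9 + sqrt(-83)) + 227676731/376044379) = 1/((I*sqrt(83))/(9 + I*sqrt(83)) + 227676731/376044379) = 1/(I*sqrt(83)/(9 + I*sqrt(83)) + 227676731/376044379) = 1/(227676731/376044379 + I*sqrt(83)/(9 + I*sqrt(83)))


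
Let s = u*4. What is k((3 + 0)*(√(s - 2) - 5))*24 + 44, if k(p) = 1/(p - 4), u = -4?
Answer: 22556/523 - 216*I*√2/523 ≈ 43.128 - 0.58407*I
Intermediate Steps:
s = -16 (s = -4*4 = -16)
k(p) = 1/(-4 + p)
k((3 + 0)*(√(s - 2) - 5))*24 + 44 = 24/(-4 + (3 + 0)*(√(-16 - 2) - 5)) + 44 = 24/(-4 + 3*(√(-18) - 5)) + 44 = 24/(-4 + 3*(3*I*√2 - 5)) + 44 = 24/(-4 + 3*(-5 + 3*I*√2)) + 44 = 24/(-4 + (-15 + 9*I*√2)) + 44 = 24/(-19 + 9*I*√2) + 44 = 44 + 24/(-19 + 9*I*√2)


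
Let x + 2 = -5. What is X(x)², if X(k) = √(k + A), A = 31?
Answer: 24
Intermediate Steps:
x = -7 (x = -2 - 5 = -7)
X(k) = √(31 + k) (X(k) = √(k + 31) = √(31 + k))
X(x)² = (√(31 - 7))² = (√24)² = (2*√6)² = 24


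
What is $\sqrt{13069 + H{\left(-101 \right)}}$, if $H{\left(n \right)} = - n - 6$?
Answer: $2 \sqrt{3291} \approx 114.73$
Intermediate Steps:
$H{\left(n \right)} = -6 - n$
$\sqrt{13069 + H{\left(-101 \right)}} = \sqrt{13069 - -95} = \sqrt{13069 + \left(-6 + 101\right)} = \sqrt{13069 + 95} = \sqrt{13164} = 2 \sqrt{3291}$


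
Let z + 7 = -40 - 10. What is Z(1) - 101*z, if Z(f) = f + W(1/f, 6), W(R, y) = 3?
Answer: 5761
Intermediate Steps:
z = -57 (z = -7 + (-40 - 10) = -7 - 50 = -57)
Z(f) = 3 + f (Z(f) = f + 3 = 3 + f)
Z(1) - 101*z = (3 + 1) - 101*(-57) = 4 + 5757 = 5761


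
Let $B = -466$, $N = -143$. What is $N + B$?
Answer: $-609$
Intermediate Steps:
$N + B = -143 - 466 = -609$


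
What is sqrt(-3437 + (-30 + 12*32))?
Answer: I*sqrt(3083) ≈ 55.525*I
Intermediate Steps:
sqrt(-3437 + (-30 + 12*32)) = sqrt(-3437 + (-30 + 384)) = sqrt(-3437 + 354) = sqrt(-3083) = I*sqrt(3083)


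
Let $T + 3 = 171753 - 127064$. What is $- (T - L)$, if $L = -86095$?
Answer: $-130781$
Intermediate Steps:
$T = 44686$ ($T = -3 + \left(171753 - 127064\right) = -3 + 44689 = 44686$)
$- (T - L) = - (44686 - -86095) = - (44686 + 86095) = \left(-1\right) 130781 = -130781$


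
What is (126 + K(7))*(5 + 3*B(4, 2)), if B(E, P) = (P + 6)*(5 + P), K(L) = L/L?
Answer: 21971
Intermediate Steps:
K(L) = 1
B(E, P) = (5 + P)*(6 + P) (B(E, P) = (6 + P)*(5 + P) = (5 + P)*(6 + P))
(126 + K(7))*(5 + 3*B(4, 2)) = (126 + 1)*(5 + 3*(30 + 2² + 11*2)) = 127*(5 + 3*(30 + 4 + 22)) = 127*(5 + 3*56) = 127*(5 + 168) = 127*173 = 21971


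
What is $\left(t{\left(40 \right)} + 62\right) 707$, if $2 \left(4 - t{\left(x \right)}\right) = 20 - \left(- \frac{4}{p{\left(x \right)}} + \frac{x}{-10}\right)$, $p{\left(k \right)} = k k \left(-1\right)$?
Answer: $\frac{30543107}{800} \approx 38179.0$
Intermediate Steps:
$p{\left(k \right)} = - k^{2}$ ($p{\left(k \right)} = k^{2} \left(-1\right) = - k^{2}$)
$t{\left(x \right)} = -6 + \frac{2}{x^{2}} - \frac{x}{20}$ ($t{\left(x \right)} = 4 - \frac{20 - \left(- \frac{4}{\left(-1\right) x^{2}} + \frac{x}{-10}\right)}{2} = 4 - \frac{20 - \left(- 4 \left(- \frac{1}{x^{2}}\right) + x \left(- \frac{1}{10}\right)\right)}{2} = 4 - \frac{20 - \left(\frac{4}{x^{2}} - \frac{x}{10}\right)}{2} = 4 - \frac{20 + \left(- \frac{4}{x^{2}} + \frac{x}{10}\right)}{2} = 4 - \frac{20 - \frac{4}{x^{2}} + \frac{x}{10}}{2} = 4 - \left(10 - \frac{2}{x^{2}} + \frac{x}{20}\right) = -6 + \frac{2}{x^{2}} - \frac{x}{20}$)
$\left(t{\left(40 \right)} + 62\right) 707 = \left(\left(-6 + \frac{2}{1600} - 2\right) + 62\right) 707 = \left(\left(-6 + 2 \cdot \frac{1}{1600} - 2\right) + 62\right) 707 = \left(\left(-6 + \frac{1}{800} - 2\right) + 62\right) 707 = \left(- \frac{6399}{800} + 62\right) 707 = \frac{43201}{800} \cdot 707 = \frac{30543107}{800}$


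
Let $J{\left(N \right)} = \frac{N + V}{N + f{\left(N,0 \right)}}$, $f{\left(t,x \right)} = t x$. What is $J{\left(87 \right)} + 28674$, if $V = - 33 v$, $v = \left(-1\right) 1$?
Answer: $\frac{831586}{29} \approx 28675.0$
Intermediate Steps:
$v = -1$
$V = 33$ ($V = \left(-33\right) \left(-1\right) = 33$)
$J{\left(N \right)} = \frac{33 + N}{N}$ ($J{\left(N \right)} = \frac{N + 33}{N + N 0} = \frac{33 + N}{N + 0} = \frac{33 + N}{N}$)
$J{\left(87 \right)} + 28674 = \frac{33 + 87}{87} + 28674 = \frac{1}{87} \cdot 120 + 28674 = \frac{40}{29} + 28674 = \frac{831586}{29}$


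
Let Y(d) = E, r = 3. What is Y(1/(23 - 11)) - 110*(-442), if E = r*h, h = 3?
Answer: 48629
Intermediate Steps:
E = 9 (E = 3*3 = 9)
Y(d) = 9
Y(1/(23 - 11)) - 110*(-442) = 9 - 110*(-442) = 9 + 48620 = 48629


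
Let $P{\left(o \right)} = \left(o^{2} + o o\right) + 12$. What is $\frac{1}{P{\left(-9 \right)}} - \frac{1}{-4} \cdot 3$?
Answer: $\frac{263}{348} \approx 0.75575$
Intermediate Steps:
$P{\left(o \right)} = 12 + 2 o^{2}$ ($P{\left(o \right)} = \left(o^{2} + o^{2}\right) + 12 = 2 o^{2} + 12 = 12 + 2 o^{2}$)
$\frac{1}{P{\left(-9 \right)}} - \frac{1}{-4} \cdot 3 = \frac{1}{12 + 2 \left(-9\right)^{2}} - \frac{1}{-4} \cdot 3 = \frac{1}{12 + 2 \cdot 81} - \left(- \frac{1}{4}\right) 3 = \frac{1}{12 + 162} - - \frac{3}{4} = \frac{1}{174} + \frac{3}{4} = \frac{263}{348}$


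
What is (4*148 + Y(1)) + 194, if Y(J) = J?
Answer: 787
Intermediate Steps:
(4*148 + Y(1)) + 194 = (4*148 + 1) + 194 = (592 + 1) + 194 = 593 + 194 = 787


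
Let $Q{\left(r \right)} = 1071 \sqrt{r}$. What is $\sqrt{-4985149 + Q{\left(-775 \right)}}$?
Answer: $\sqrt{-4985149 + 5355 i \sqrt{31}} \approx 6.677 + 2232.8 i$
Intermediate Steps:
$\sqrt{-4985149 + Q{\left(-775 \right)}} = \sqrt{-4985149 + 1071 \sqrt{-775}} = \sqrt{-4985149 + 1071 \cdot 5 i \sqrt{31}} = \sqrt{-4985149 + 5355 i \sqrt{31}}$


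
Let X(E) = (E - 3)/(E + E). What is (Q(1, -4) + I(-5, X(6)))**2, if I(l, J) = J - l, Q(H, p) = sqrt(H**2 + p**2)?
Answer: 713/16 + 21*sqrt(17)/2 ≈ 87.855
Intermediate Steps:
X(E) = (-3 + E)/(2*E) (X(E) = (-3 + E)/((2*E)) = (-3 + E)*(1/(2*E)) = (-3 + E)/(2*E))
(Q(1, -4) + I(-5, X(6)))**2 = (sqrt(1**2 + (-4)**2) + ((1/2)*(-3 + 6)/6 - 1*(-5)))**2 = (sqrt(1 + 16) + ((1/2)*(1/6)*3 + 5))**2 = (sqrt(17) + (1/4 + 5))**2 = (sqrt(17) + 21/4)**2 = (21/4 + sqrt(17))**2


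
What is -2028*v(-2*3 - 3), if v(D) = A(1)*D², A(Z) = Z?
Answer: -164268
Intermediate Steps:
v(D) = D² (v(D) = 1*D² = D²)
-2028*v(-2*3 - 3) = -2028*(-2*3 - 3)² = -2028*(-6 - 3)² = -2028*(-9)² = -2028*81 = -164268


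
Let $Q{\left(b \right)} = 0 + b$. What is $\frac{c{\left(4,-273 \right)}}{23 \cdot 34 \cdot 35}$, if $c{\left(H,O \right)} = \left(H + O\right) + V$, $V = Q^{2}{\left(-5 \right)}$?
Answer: $- \frac{122}{13685} \approx -0.0089149$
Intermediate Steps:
$Q{\left(b \right)} = b$
$V = 25$ ($V = \left(-5\right)^{2} = 25$)
$c{\left(H,O \right)} = 25 + H + O$ ($c{\left(H,O \right)} = \left(H + O\right) + 25 = 25 + H + O$)
$\frac{c{\left(4,-273 \right)}}{23 \cdot 34 \cdot 35} = \frac{25 + 4 - 273}{23 \cdot 34 \cdot 35} = - \frac{244}{782 \cdot 35} = - \frac{244}{27370} = \left(-244\right) \frac{1}{27370} = - \frac{122}{13685}$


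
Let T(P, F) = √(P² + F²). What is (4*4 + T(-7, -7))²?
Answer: 354 + 224*√2 ≈ 670.78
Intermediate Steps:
T(P, F) = √(F² + P²)
(4*4 + T(-7, -7))² = (4*4 + √((-7)² + (-7)²))² = (16 + √(49 + 49))² = (16 + √98)² = (16 + 7*√2)²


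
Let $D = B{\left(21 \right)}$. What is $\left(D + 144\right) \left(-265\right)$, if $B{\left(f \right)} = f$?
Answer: $-43725$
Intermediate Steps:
$D = 21$
$\left(D + 144\right) \left(-265\right) = \left(21 + 144\right) \left(-265\right) = 165 \left(-265\right) = -43725$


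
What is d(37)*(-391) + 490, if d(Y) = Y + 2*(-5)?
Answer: -10067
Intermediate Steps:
d(Y) = -10 + Y (d(Y) = Y - 10 = -10 + Y)
d(37)*(-391) + 490 = (-10 + 37)*(-391) + 490 = 27*(-391) + 490 = -10557 + 490 = -10067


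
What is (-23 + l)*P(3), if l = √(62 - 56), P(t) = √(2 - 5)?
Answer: I*√3*(-23 + √6) ≈ -35.595*I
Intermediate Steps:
P(t) = I*√3 (P(t) = √(-3) = I*√3)
l = √6 ≈ 2.4495
(-23 + l)*P(3) = (-23 + √6)*(I*√3) = I*√3*(-23 + √6)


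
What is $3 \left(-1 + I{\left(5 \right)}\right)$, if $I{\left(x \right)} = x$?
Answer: $12$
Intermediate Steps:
$3 \left(-1 + I{\left(5 \right)}\right) = 3 \left(-1 + 5\right) = 3 \cdot 4 = 12$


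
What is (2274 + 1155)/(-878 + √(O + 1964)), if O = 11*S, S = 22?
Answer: -501777/128113 - 1143*√2206/256226 ≈ -4.1262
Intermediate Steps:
O = 242 (O = 11*22 = 242)
(2274 + 1155)/(-878 + √(O + 1964)) = (2274 + 1155)/(-878 + √(242 + 1964)) = 3429/(-878 + √2206)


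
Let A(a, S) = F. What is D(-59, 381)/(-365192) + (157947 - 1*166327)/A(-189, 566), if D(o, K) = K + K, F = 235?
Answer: -306048803/8582012 ≈ -35.662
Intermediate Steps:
A(a, S) = 235
D(o, K) = 2*K
D(-59, 381)/(-365192) + (157947 - 1*166327)/A(-189, 566) = (2*381)/(-365192) + (157947 - 1*166327)/235 = 762*(-1/365192) + (157947 - 166327)*(1/235) = -381/182596 - 8380*1/235 = -381/182596 - 1676/47 = -306048803/8582012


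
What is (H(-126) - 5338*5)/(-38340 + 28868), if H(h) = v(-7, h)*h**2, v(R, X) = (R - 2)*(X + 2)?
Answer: -8845463/4736 ≈ -1867.7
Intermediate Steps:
v(R, X) = (-2 + R)*(2 + X)
H(h) = h**2*(-18 - 9*h) (H(h) = (-4 - 2*h + 2*(-7) - 7*h)*h**2 = (-4 - 2*h - 14 - 7*h)*h**2 = (-18 - 9*h)*h**2 = h**2*(-18 - 9*h))
(H(-126) - 5338*5)/(-38340 + 28868) = (9*(-126)**2*(-2 - 1*(-126)) - 5338*5)/(-38340 + 28868) = (9*15876*(-2 + 126) - 26690)/(-9472) = (9*15876*124 - 26690)*(-1/9472) = (17717616 - 26690)*(-1/9472) = 17690926*(-1/9472) = -8845463/4736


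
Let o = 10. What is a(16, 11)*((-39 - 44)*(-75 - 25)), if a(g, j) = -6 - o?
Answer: -132800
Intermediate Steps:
a(g, j) = -16 (a(g, j) = -6 - 1*10 = -6 - 10 = -16)
a(16, 11)*((-39 - 44)*(-75 - 25)) = -16*(-39 - 44)*(-75 - 25) = -(-1328)*(-100) = -16*8300 = -132800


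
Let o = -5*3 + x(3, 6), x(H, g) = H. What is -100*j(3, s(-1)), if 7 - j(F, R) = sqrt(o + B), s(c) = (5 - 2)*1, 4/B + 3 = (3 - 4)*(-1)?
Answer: -700 + 100*I*sqrt(14) ≈ -700.0 + 374.17*I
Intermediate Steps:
B = -2 (B = 4/(-3 + (3 - 4)*(-1)) = 4/(-3 - 1*(-1)) = 4/(-3 + 1) = 4/(-2) = 4*(-1/2) = -2)
s(c) = 3 (s(c) = 3*1 = 3)
o = -12 (o = -5*3 + 3 = -15 + 3 = -12)
j(F, R) = 7 - I*sqrt(14) (j(F, R) = 7 - sqrt(-12 - 2) = 7 - sqrt(-14) = 7 - I*sqrt(14))
-100*j(3, s(-1)) = -100*(7 - I*sqrt(14)) = -700 + 100*I*sqrt(14)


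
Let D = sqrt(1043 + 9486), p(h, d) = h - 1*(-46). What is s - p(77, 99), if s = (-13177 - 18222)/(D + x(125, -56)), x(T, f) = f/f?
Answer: -1263545/10528 - 31399*sqrt(10529)/10528 ≈ -426.05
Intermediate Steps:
p(h, d) = 46 + h (p(h, d) = h + 46 = 46 + h)
x(T, f) = 1
D = sqrt(10529) ≈ 102.61
s = -31399/(1 + sqrt(10529)) (s = (-13177 - 18222)/(sqrt(10529) + 1) = -31399/(1 + sqrt(10529)) ≈ -303.05)
s - p(77, 99) = (31399/10528 - 31399*sqrt(10529)/10528) - (46 + 77) = (31399/10528 - 31399*sqrt(10529)/10528) - 1*123 = (31399/10528 - 31399*sqrt(10529)/10528) - 123 = -1263545/10528 - 31399*sqrt(10529)/10528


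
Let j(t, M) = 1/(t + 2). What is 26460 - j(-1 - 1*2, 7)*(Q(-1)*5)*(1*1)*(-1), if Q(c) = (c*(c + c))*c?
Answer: 26470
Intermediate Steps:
j(t, M) = 1/(2 + t)
Q(c) = 2*c³ (Q(c) = (c*(2*c))*c = (2*c²)*c = 2*c³)
26460 - j(-1 - 1*2, 7)*(Q(-1)*5)*(1*1)*(-1) = 26460 - ((2*(-1)³)*5)/(2 + (-1 - 1*2))*(1*1)*(-1) = 26460 - ((2*(-1))*5)/(2 + (-1 - 2))*1*(-1) = 26460 - (-2*5)/(2 - 3)*(-1) = 26460 - -10/(-1)*(-1) = 26460 - (-1*(-10))*(-1) = 26460 - 10*(-1) = 26460 - 1*(-10) = 26460 + 10 = 26470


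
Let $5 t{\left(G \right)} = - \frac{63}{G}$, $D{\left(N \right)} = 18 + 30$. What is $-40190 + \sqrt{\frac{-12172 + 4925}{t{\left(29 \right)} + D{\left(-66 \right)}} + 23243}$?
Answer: $-40190 + \frac{2 \sqrt{2269400223}}{627} \approx -40038.0$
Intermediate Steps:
$D{\left(N \right)} = 48$
$t{\left(G \right)} = - \frac{63}{5 G}$ ($t{\left(G \right)} = \frac{\left(-63\right) \frac{1}{G}}{5} = - \frac{63}{5 G}$)
$-40190 + \sqrt{\frac{-12172 + 4925}{t{\left(29 \right)} + D{\left(-66 \right)}} + 23243} = -40190 + \sqrt{\frac{-12172 + 4925}{- \frac{63}{5 \cdot 29} + 48} + 23243} = -40190 + \sqrt{- \frac{7247}{\left(- \frac{63}{5}\right) \frac{1}{29} + 48} + 23243} = -40190 + \sqrt{- \frac{7247}{- \frac{63}{145} + 48} + 23243} = -40190 + \sqrt{- \frac{7247}{\frac{6897}{145}} + 23243} = -40190 + \sqrt{\left(-7247\right) \frac{145}{6897} + 23243} = -40190 + \sqrt{- \frac{1050815}{6897} + 23243} = -40190 + \sqrt{\frac{159256156}{6897}} = -40190 + \frac{2 \sqrt{2269400223}}{627}$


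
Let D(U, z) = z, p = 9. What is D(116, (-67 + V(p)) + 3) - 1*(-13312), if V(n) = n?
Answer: 13257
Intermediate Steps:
D(116, (-67 + V(p)) + 3) - 1*(-13312) = ((-67 + 9) + 3) - 1*(-13312) = (-58 + 3) + 13312 = -55 + 13312 = 13257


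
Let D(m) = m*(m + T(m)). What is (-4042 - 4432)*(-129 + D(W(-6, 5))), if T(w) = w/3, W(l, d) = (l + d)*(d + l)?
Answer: 3245542/3 ≈ 1.0818e+6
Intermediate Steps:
W(l, d) = (d + l)² (W(l, d) = (d + l)*(d + l) = (d + l)²)
T(w) = w/3 (T(w) = w*(⅓) = w/3)
D(m) = 4*m²/3 (D(m) = m*(m + m/3) = m*(4*m/3) = 4*m²/3)
(-4042 - 4432)*(-129 + D(W(-6, 5))) = (-4042 - 4432)*(-129 + 4*((5 - 6)²)²/3) = -8474*(-129 + 4*((-1)²)²/3) = -8474*(-129 + (4/3)*1²) = -8474*(-129 + (4/3)*1) = -8474*(-129 + 4/3) = -8474*(-383/3) = 3245542/3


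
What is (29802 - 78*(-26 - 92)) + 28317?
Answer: 67323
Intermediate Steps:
(29802 - 78*(-26 - 92)) + 28317 = (29802 - 78*(-118)) + 28317 = (29802 + 9204) + 28317 = 39006 + 28317 = 67323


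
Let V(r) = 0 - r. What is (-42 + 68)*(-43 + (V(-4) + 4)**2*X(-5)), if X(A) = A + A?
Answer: -17758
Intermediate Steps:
V(r) = -r
X(A) = 2*A
(-42 + 68)*(-43 + (V(-4) + 4)**2*X(-5)) = (-42 + 68)*(-43 + (-1*(-4) + 4)**2*(2*(-5))) = 26*(-43 + (4 + 4)**2*(-10)) = 26*(-43 + 8**2*(-10)) = 26*(-43 + 64*(-10)) = 26*(-43 - 640) = 26*(-683) = -17758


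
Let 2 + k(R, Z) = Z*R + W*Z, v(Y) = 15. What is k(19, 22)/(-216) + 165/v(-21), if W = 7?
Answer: 301/36 ≈ 8.3611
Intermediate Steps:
k(R, Z) = -2 + 7*Z + R*Z (k(R, Z) = -2 + (Z*R + 7*Z) = -2 + (R*Z + 7*Z) = -2 + (7*Z + R*Z) = -2 + 7*Z + R*Z)
k(19, 22)/(-216) + 165/v(-21) = (-2 + 7*22 + 19*22)/(-216) + 165/15 = (-2 + 154 + 418)*(-1/216) + 165*(1/15) = 570*(-1/216) + 11 = -95/36 + 11 = 301/36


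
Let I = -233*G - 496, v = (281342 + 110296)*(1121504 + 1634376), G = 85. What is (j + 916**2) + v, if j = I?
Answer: 1079308150195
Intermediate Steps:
v = 1079307331440 (v = 391638*2755880 = 1079307331440)
I = -20301 (I = -233*85 - 496 = -19805 - 496 = -20301)
j = -20301
(j + 916**2) + v = (-20301 + 916**2) + 1079307331440 = (-20301 + 839056) + 1079307331440 = 818755 + 1079307331440 = 1079308150195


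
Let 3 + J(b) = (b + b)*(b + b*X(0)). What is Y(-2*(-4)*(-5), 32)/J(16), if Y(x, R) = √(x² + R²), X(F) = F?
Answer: 8*√41/509 ≈ 0.10064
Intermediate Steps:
Y(x, R) = √(R² + x²)
J(b) = -3 + 2*b² (J(b) = -3 + (b + b)*(b + b*0) = -3 + (2*b)*(b + 0) = -3 + (2*b)*b = -3 + 2*b²)
Y(-2*(-4)*(-5), 32)/J(16) = √(32² + (-2*(-4)*(-5))²)/(-3 + 2*16²) = √(1024 + (8*(-5))²)/(-3 + 2*256) = √(1024 + (-40)²)/(-3 + 512) = √(1024 + 1600)/509 = √2624*(1/509) = (8*√41)*(1/509) = 8*√41/509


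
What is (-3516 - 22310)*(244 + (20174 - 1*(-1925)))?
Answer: -577030318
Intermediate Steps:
(-3516 - 22310)*(244 + (20174 - 1*(-1925))) = -25826*(244 + (20174 + 1925)) = -25826*(244 + 22099) = -25826*22343 = -577030318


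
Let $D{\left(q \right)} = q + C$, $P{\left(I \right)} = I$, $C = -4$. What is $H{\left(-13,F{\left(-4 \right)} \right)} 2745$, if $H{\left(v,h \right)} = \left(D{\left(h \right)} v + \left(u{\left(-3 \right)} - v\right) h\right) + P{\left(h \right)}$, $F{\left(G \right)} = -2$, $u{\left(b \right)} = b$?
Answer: $153720$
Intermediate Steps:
$D{\left(q \right)} = -4 + q$ ($D{\left(q \right)} = q - 4 = -4 + q$)
$H{\left(v,h \right)} = h + h \left(-3 - v\right) + v \left(-4 + h\right)$ ($H{\left(v,h \right)} = \left(\left(-4 + h\right) v + \left(-3 - v\right) h\right) + h = \left(v \left(-4 + h\right) + h \left(-3 - v\right)\right) + h = \left(h \left(-3 - v\right) + v \left(-4 + h\right)\right) + h = h + h \left(-3 - v\right) + v \left(-4 + h\right)$)
$H{\left(-13,F{\left(-4 \right)} \right)} 2745 = \left(\left(-4\right) \left(-13\right) - -4\right) 2745 = \left(52 + 4\right) 2745 = 56 \cdot 2745 = 153720$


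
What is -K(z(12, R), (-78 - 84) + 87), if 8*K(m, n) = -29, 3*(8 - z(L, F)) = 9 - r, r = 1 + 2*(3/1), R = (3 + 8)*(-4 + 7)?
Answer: 29/8 ≈ 3.6250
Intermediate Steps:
R = 33 (R = 11*3 = 33)
r = 7 (r = 1 + 2*(3*1) = 1 + 2*3 = 1 + 6 = 7)
z(L, F) = 22/3 (z(L, F) = 8 - (9 - 1*7)/3 = 8 - (9 - 7)/3 = 8 - ⅓*2 = 8 - ⅔ = 22/3)
K(m, n) = -29/8 (K(m, n) = (⅛)*(-29) = -29/8)
-K(z(12, R), (-78 - 84) + 87) = -1*(-29/8) = 29/8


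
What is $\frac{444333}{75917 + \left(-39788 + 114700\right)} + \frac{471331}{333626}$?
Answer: $\frac{219331424857}{50320475954} \approx 4.3587$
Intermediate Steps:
$\frac{444333}{75917 + \left(-39788 + 114700\right)} + \frac{471331}{333626} = \frac{444333}{75917 + 74912} + 471331 \cdot \frac{1}{333626} = \frac{444333}{150829} + \frac{471331}{333626} = \frac{219331424857}{50320475954}$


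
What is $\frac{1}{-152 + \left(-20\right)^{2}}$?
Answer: $\frac{1}{248} \approx 0.0040323$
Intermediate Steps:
$\frac{1}{-152 + \left(-20\right)^{2}} = \frac{1}{-152 + 400} = \frac{1}{248}$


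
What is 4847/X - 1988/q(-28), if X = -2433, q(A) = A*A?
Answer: -308459/68124 ≈ -4.5279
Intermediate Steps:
q(A) = A**2
4847/X - 1988/q(-28) = 4847/(-2433) - 1988/((-28)**2) = 4847*(-1/2433) - 1988/784 = -4847/2433 - 1988*1/784 = -4847/2433 - 71/28 = -308459/68124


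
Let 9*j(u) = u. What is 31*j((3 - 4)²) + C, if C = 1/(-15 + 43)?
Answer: 877/252 ≈ 3.4802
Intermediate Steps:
j(u) = u/9
C = 1/28 ≈ 0.035714
31*j((3 - 4)²) + C = 31*((3 - 4)²/9) + 1/28 = 31*((⅑)*(-1)²) + 1/28 = 31*((⅑)*1) + 1/28 = 31*(⅑) + 1/28 = 31/9 + 1/28 = 877/252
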